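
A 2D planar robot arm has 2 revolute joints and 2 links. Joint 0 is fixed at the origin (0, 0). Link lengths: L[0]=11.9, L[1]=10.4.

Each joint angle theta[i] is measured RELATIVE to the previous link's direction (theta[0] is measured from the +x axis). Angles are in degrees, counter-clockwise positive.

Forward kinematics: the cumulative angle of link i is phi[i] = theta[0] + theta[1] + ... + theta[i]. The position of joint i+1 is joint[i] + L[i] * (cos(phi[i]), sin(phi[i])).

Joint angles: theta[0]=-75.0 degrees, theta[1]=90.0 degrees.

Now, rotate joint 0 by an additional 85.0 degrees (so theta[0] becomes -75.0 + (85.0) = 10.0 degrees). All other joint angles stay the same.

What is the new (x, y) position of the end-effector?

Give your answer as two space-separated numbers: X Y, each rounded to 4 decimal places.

Answer: 9.9133 12.3084

Derivation:
joint[0] = (0.0000, 0.0000)  (base)
link 0: phi[0] = 10 = 10 deg
  cos(10 deg) = 0.9848, sin(10 deg) = 0.1736
  joint[1] = (0.0000, 0.0000) + 11.9 * (0.9848, 0.1736) = (0.0000 + 11.7192, 0.0000 + 2.0664) = (11.7192, 2.0664)
link 1: phi[1] = 10 + 90 = 100 deg
  cos(100 deg) = -0.1736, sin(100 deg) = 0.9848
  joint[2] = (11.7192, 2.0664) + 10.4 * (-0.1736, 0.9848) = (11.7192 + -1.8059, 2.0664 + 10.2420) = (9.9133, 12.3084)
End effector: (9.9133, 12.3084)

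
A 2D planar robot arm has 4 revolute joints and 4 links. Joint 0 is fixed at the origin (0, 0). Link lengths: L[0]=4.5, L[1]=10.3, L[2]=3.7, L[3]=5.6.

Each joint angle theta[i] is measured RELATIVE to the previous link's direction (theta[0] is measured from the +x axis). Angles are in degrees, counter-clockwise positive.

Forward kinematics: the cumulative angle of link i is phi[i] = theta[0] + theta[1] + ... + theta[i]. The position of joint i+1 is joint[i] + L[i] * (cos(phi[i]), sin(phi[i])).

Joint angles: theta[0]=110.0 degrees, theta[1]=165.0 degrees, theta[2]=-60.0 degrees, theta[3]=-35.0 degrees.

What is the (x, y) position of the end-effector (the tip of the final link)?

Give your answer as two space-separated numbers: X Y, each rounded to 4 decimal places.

Answer: -9.2722 -8.1544

Derivation:
joint[0] = (0.0000, 0.0000)  (base)
link 0: phi[0] = 110 = 110 deg
  cos(110 deg) = -0.3420, sin(110 deg) = 0.9397
  joint[1] = (0.0000, 0.0000) + 4.5 * (-0.3420, 0.9397) = (0.0000 + -1.5391, 0.0000 + 4.2286) = (-1.5391, 4.2286)
link 1: phi[1] = 110 + 165 = 275 deg
  cos(275 deg) = 0.0872, sin(275 deg) = -0.9962
  joint[2] = (-1.5391, 4.2286) + 10.3 * (0.0872, -0.9962) = (-1.5391 + 0.8977, 4.2286 + -10.2608) = (-0.6414, -6.0322)
link 2: phi[2] = 110 + 165 + -60 = 215 deg
  cos(215 deg) = -0.8192, sin(215 deg) = -0.5736
  joint[3] = (-0.6414, -6.0322) + 3.7 * (-0.8192, -0.5736) = (-0.6414 + -3.0309, -6.0322 + -2.1222) = (-3.6722, -8.1544)
link 3: phi[3] = 110 + 165 + -60 + -35 = 180 deg
  cos(180 deg) = -1.0000, sin(180 deg) = 0.0000
  joint[4] = (-3.6722, -8.1544) + 5.6 * (-1.0000, 0.0000) = (-3.6722 + -5.6000, -8.1544 + 0.0000) = (-9.2722, -8.1544)
End effector: (-9.2722, -8.1544)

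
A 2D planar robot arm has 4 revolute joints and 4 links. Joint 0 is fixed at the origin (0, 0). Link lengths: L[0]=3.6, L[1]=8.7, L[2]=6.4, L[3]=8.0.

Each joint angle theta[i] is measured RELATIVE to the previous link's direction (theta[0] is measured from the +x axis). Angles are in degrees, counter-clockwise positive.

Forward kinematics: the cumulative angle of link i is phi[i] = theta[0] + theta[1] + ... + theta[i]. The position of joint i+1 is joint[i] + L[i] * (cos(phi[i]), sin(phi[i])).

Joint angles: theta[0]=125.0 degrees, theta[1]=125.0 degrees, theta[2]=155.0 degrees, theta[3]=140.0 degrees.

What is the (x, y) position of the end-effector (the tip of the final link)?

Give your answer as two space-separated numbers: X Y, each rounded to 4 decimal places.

joint[0] = (0.0000, 0.0000)  (base)
link 0: phi[0] = 125 = 125 deg
  cos(125 deg) = -0.5736, sin(125 deg) = 0.8192
  joint[1] = (0.0000, 0.0000) + 3.6 * (-0.5736, 0.8192) = (0.0000 + -2.0649, 0.0000 + 2.9489) = (-2.0649, 2.9489)
link 1: phi[1] = 125 + 125 = 250 deg
  cos(250 deg) = -0.3420, sin(250 deg) = -0.9397
  joint[2] = (-2.0649, 2.9489) + 8.7 * (-0.3420, -0.9397) = (-2.0649 + -2.9756, 2.9489 + -8.1753) = (-5.0405, -5.2264)
link 2: phi[2] = 125 + 125 + 155 = 405 deg
  cos(405 deg) = 0.7071, sin(405 deg) = 0.7071
  joint[3] = (-5.0405, -5.2264) + 6.4 * (0.7071, 0.7071) = (-5.0405 + 4.5255, -5.2264 + 4.5255) = (-0.5150, -0.7009)
link 3: phi[3] = 125 + 125 + 155 + 140 = 545 deg
  cos(545 deg) = -0.9962, sin(545 deg) = -0.0872
  joint[4] = (-0.5150, -0.7009) + 8 * (-0.9962, -0.0872) = (-0.5150 + -7.9696, -0.7009 + -0.6972) = (-8.4845, -1.3981)
End effector: (-8.4845, -1.3981)

Answer: -8.4845 -1.3981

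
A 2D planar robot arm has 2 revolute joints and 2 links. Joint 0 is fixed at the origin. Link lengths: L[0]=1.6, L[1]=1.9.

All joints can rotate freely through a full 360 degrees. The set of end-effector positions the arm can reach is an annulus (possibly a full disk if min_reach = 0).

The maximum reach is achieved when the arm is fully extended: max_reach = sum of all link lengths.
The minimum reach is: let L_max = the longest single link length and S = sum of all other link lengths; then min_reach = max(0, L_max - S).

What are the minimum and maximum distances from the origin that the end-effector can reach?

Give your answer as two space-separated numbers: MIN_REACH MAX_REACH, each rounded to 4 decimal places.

Answer: 0.3000 3.5000

Derivation:
Link lengths: [1.6, 1.9]
max_reach = 1.6 + 1.9 = 3.5
L_max = max([1.6, 1.9]) = 1.9
S (sum of others) = 3.5 - 1.9 = 1.6
min_reach = max(0, 1.9 - 1.6) = max(0, 0.3) = 0.3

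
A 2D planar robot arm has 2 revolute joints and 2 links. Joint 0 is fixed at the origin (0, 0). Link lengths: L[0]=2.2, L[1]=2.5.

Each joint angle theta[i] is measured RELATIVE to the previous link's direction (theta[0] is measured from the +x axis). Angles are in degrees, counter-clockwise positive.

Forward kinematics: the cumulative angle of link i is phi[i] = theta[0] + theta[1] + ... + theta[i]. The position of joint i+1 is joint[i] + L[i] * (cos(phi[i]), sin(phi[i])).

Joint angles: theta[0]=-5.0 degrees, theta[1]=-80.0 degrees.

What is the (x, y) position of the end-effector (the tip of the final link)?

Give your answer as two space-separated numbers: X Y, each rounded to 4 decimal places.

joint[0] = (0.0000, 0.0000)  (base)
link 0: phi[0] = -5 = -5 deg
  cos(-5 deg) = 0.9962, sin(-5 deg) = -0.0872
  joint[1] = (0.0000, 0.0000) + 2.2 * (0.9962, -0.0872) = (0.0000 + 2.1916, 0.0000 + -0.1917) = (2.1916, -0.1917)
link 1: phi[1] = -5 + -80 = -85 deg
  cos(-85 deg) = 0.0872, sin(-85 deg) = -0.9962
  joint[2] = (2.1916, -0.1917) + 2.5 * (0.0872, -0.9962) = (2.1916 + 0.2179, -0.1917 + -2.4905) = (2.4095, -2.6822)
End effector: (2.4095, -2.6822)

Answer: 2.4095 -2.6822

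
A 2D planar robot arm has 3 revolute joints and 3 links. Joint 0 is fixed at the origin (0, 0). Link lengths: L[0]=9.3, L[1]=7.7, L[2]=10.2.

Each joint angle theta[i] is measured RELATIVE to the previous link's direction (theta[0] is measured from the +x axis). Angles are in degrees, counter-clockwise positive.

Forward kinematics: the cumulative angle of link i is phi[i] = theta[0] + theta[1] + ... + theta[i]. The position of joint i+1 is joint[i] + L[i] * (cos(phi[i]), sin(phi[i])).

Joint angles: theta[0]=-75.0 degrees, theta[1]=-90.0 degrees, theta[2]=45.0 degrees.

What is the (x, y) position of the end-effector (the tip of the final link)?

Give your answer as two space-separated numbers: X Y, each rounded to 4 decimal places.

joint[0] = (0.0000, 0.0000)  (base)
link 0: phi[0] = -75 = -75 deg
  cos(-75 deg) = 0.2588, sin(-75 deg) = -0.9659
  joint[1] = (0.0000, 0.0000) + 9.3 * (0.2588, -0.9659) = (0.0000 + 2.4070, 0.0000 + -8.9831) = (2.4070, -8.9831)
link 1: phi[1] = -75 + -90 = -165 deg
  cos(-165 deg) = -0.9659, sin(-165 deg) = -0.2588
  joint[2] = (2.4070, -8.9831) + 7.7 * (-0.9659, -0.2588) = (2.4070 + -7.4376, -8.9831 + -1.9929) = (-5.0306, -10.9760)
link 2: phi[2] = -75 + -90 + 45 = -120 deg
  cos(-120 deg) = -0.5000, sin(-120 deg) = -0.8660
  joint[3] = (-5.0306, -10.9760) + 10.2 * (-0.5000, -0.8660) = (-5.0306 + -5.1000, -10.9760 + -8.8335) = (-10.1306, -19.8095)
End effector: (-10.1306, -19.8095)

Answer: -10.1306 -19.8095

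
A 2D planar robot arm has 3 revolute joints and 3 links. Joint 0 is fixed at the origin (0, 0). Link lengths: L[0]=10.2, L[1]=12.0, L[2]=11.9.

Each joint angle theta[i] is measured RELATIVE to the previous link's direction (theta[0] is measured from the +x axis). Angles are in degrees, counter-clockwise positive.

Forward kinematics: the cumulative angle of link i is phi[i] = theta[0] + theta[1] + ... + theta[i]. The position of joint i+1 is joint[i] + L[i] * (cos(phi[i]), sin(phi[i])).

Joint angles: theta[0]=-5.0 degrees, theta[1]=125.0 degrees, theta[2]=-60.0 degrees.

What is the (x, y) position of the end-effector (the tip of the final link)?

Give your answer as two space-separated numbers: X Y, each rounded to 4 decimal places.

joint[0] = (0.0000, 0.0000)  (base)
link 0: phi[0] = -5 = -5 deg
  cos(-5 deg) = 0.9962, sin(-5 deg) = -0.0872
  joint[1] = (0.0000, 0.0000) + 10.2 * (0.9962, -0.0872) = (0.0000 + 10.1612, 0.0000 + -0.8890) = (10.1612, -0.8890)
link 1: phi[1] = -5 + 125 = 120 deg
  cos(120 deg) = -0.5000, sin(120 deg) = 0.8660
  joint[2] = (10.1612, -0.8890) + 12 * (-0.5000, 0.8660) = (10.1612 + -6.0000, -0.8890 + 10.3923) = (4.1612, 9.5033)
link 2: phi[2] = -5 + 125 + -60 = 60 deg
  cos(60 deg) = 0.5000, sin(60 deg) = 0.8660
  joint[3] = (4.1612, 9.5033) + 11.9 * (0.5000, 0.8660) = (4.1612 + 5.9500, 9.5033 + 10.3057) = (10.1112, 19.8090)
End effector: (10.1112, 19.8090)

Answer: 10.1112 19.8090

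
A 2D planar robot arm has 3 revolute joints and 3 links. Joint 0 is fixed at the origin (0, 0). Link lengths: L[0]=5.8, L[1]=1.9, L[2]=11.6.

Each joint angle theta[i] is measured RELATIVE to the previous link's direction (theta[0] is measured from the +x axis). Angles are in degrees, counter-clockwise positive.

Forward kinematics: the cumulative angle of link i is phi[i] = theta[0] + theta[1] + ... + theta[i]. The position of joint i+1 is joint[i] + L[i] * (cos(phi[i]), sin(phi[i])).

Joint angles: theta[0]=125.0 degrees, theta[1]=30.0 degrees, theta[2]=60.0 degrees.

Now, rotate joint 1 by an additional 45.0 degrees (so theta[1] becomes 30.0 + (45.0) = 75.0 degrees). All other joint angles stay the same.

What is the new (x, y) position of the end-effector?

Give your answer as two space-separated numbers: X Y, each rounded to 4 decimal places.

joint[0] = (0.0000, 0.0000)  (base)
link 0: phi[0] = 125 = 125 deg
  cos(125 deg) = -0.5736, sin(125 deg) = 0.8192
  joint[1] = (0.0000, 0.0000) + 5.8 * (-0.5736, 0.8192) = (0.0000 + -3.3267, 0.0000 + 4.7511) = (-3.3267, 4.7511)
link 1: phi[1] = 125 + 75 = 200 deg
  cos(200 deg) = -0.9397, sin(200 deg) = -0.3420
  joint[2] = (-3.3267, 4.7511) + 1.9 * (-0.9397, -0.3420) = (-3.3267 + -1.7854, 4.7511 + -0.6498) = (-5.1122, 4.1012)
link 2: phi[2] = 125 + 75 + 60 = 260 deg
  cos(260 deg) = -0.1736, sin(260 deg) = -0.9848
  joint[3] = (-5.1122, 4.1012) + 11.6 * (-0.1736, -0.9848) = (-5.1122 + -2.0143, 4.1012 + -11.4238) = (-7.1265, -7.3225)
End effector: (-7.1265, -7.3225)

Answer: -7.1265 -7.3225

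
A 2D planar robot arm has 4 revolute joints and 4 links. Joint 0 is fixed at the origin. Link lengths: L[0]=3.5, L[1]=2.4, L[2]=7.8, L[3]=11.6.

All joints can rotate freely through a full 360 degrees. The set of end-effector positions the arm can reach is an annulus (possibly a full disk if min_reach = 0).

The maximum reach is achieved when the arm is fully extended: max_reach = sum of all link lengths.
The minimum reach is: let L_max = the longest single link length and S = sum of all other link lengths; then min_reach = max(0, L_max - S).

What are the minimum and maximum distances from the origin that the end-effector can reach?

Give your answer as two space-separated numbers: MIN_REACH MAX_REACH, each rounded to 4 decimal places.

Link lengths: [3.5, 2.4, 7.8, 11.6]
max_reach = 3.5 + 2.4 + 7.8 + 11.6 = 25.3
L_max = max([3.5, 2.4, 7.8, 11.6]) = 11.6
S (sum of others) = 25.3 - 11.6 = 13.7
min_reach = max(0, 11.6 - 13.7) = max(0, -2.1) = 0

Answer: 0.0000 25.3000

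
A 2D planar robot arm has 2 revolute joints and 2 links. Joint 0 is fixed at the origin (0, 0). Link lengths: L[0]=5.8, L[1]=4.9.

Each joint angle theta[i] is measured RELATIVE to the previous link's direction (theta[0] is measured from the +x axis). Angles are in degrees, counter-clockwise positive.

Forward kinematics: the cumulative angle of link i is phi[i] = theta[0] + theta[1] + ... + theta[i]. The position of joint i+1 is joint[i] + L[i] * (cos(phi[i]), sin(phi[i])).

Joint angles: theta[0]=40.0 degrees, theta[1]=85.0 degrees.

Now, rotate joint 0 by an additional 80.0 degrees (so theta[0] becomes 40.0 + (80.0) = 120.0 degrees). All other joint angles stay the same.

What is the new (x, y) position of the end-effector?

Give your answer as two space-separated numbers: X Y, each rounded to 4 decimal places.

Answer: -7.3409 2.9521

Derivation:
joint[0] = (0.0000, 0.0000)  (base)
link 0: phi[0] = 120 = 120 deg
  cos(120 deg) = -0.5000, sin(120 deg) = 0.8660
  joint[1] = (0.0000, 0.0000) + 5.8 * (-0.5000, 0.8660) = (0.0000 + -2.9000, 0.0000 + 5.0229) = (-2.9000, 5.0229)
link 1: phi[1] = 120 + 85 = 205 deg
  cos(205 deg) = -0.9063, sin(205 deg) = -0.4226
  joint[2] = (-2.9000, 5.0229) + 4.9 * (-0.9063, -0.4226) = (-2.9000 + -4.4409, 5.0229 + -2.0708) = (-7.3409, 2.9521)
End effector: (-7.3409, 2.9521)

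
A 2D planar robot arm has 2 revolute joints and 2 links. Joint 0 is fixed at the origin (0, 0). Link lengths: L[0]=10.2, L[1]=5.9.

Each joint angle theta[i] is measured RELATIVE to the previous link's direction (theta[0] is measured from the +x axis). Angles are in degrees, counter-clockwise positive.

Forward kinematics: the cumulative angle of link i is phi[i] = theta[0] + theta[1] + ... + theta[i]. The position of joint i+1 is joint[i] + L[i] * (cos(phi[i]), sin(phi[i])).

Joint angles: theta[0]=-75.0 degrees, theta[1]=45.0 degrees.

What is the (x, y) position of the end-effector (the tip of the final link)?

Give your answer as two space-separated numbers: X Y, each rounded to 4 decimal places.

joint[0] = (0.0000, 0.0000)  (base)
link 0: phi[0] = -75 = -75 deg
  cos(-75 deg) = 0.2588, sin(-75 deg) = -0.9659
  joint[1] = (0.0000, 0.0000) + 10.2 * (0.2588, -0.9659) = (0.0000 + 2.6400, 0.0000 + -9.8524) = (2.6400, -9.8524)
link 1: phi[1] = -75 + 45 = -30 deg
  cos(-30 deg) = 0.8660, sin(-30 deg) = -0.5000
  joint[2] = (2.6400, -9.8524) + 5.9 * (0.8660, -0.5000) = (2.6400 + 5.1095, -9.8524 + -2.9500) = (7.7495, -12.8024)
End effector: (7.7495, -12.8024)

Answer: 7.7495 -12.8024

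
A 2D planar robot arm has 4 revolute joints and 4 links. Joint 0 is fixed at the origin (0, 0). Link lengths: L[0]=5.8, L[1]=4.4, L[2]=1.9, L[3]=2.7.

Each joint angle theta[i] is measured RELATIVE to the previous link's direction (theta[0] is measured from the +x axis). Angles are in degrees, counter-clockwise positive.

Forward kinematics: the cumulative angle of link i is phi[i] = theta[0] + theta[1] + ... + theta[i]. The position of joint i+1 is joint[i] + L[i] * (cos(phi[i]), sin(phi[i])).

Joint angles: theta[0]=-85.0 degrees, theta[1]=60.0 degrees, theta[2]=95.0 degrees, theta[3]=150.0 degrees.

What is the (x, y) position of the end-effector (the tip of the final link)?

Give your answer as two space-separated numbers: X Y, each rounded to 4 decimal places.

joint[0] = (0.0000, 0.0000)  (base)
link 0: phi[0] = -85 = -85 deg
  cos(-85 deg) = 0.0872, sin(-85 deg) = -0.9962
  joint[1] = (0.0000, 0.0000) + 5.8 * (0.0872, -0.9962) = (0.0000 + 0.5055, 0.0000 + -5.7779) = (0.5055, -5.7779)
link 1: phi[1] = -85 + 60 = -25 deg
  cos(-25 deg) = 0.9063, sin(-25 deg) = -0.4226
  joint[2] = (0.5055, -5.7779) + 4.4 * (0.9063, -0.4226) = (0.5055 + 3.9878, -5.7779 + -1.8595) = (4.4933, -7.6374)
link 2: phi[2] = -85 + 60 + 95 = 70 deg
  cos(70 deg) = 0.3420, sin(70 deg) = 0.9397
  joint[3] = (4.4933, -7.6374) + 1.9 * (0.3420, 0.9397) = (4.4933 + 0.6498, -7.6374 + 1.7854) = (5.1431, -5.8520)
link 3: phi[3] = -85 + 60 + 95 + 150 = 220 deg
  cos(220 deg) = -0.7660, sin(220 deg) = -0.6428
  joint[4] = (5.1431, -5.8520) + 2.7 * (-0.7660, -0.6428) = (5.1431 + -2.0683, -5.8520 + -1.7355) = (3.0748, -7.5876)
End effector: (3.0748, -7.5876)

Answer: 3.0748 -7.5876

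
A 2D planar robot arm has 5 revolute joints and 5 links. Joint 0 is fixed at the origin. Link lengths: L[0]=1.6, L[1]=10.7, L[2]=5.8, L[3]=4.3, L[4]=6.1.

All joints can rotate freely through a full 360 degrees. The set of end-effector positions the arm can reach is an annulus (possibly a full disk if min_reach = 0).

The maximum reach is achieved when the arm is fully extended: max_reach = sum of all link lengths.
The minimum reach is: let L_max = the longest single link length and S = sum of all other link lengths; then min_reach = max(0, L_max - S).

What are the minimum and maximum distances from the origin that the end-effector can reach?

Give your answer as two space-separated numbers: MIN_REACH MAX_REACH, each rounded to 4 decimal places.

Answer: 0.0000 28.5000

Derivation:
Link lengths: [1.6, 10.7, 5.8, 4.3, 6.1]
max_reach = 1.6 + 10.7 + 5.8 + 4.3 + 6.1 = 28.5
L_max = max([1.6, 10.7, 5.8, 4.3, 6.1]) = 10.7
S (sum of others) = 28.5 - 10.7 = 17.8
min_reach = max(0, 10.7 - 17.8) = max(0, -7.1) = 0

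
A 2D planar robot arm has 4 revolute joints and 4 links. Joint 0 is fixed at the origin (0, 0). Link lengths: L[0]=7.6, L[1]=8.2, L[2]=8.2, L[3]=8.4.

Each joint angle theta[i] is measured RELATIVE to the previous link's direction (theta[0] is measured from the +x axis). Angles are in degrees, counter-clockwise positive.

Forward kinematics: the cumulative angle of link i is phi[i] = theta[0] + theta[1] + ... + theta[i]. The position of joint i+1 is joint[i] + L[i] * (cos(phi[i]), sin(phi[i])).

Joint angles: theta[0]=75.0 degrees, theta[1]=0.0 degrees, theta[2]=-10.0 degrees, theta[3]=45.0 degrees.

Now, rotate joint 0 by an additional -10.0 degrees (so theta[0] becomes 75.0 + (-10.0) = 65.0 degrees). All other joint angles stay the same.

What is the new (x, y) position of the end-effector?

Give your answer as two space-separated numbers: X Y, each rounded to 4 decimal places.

Answer: 9.9221 29.3091

Derivation:
joint[0] = (0.0000, 0.0000)  (base)
link 0: phi[0] = 65 = 65 deg
  cos(65 deg) = 0.4226, sin(65 deg) = 0.9063
  joint[1] = (0.0000, 0.0000) + 7.6 * (0.4226, 0.9063) = (0.0000 + 3.2119, 0.0000 + 6.8879) = (3.2119, 6.8879)
link 1: phi[1] = 65 + 0 = 65 deg
  cos(65 deg) = 0.4226, sin(65 deg) = 0.9063
  joint[2] = (3.2119, 6.8879) + 8.2 * (0.4226, 0.9063) = (3.2119 + 3.4655, 6.8879 + 7.4317) = (6.6774, 14.3197)
link 2: phi[2] = 65 + 0 + -10 = 55 deg
  cos(55 deg) = 0.5736, sin(55 deg) = 0.8192
  joint[3] = (6.6774, 14.3197) + 8.2 * (0.5736, 0.8192) = (6.6774 + 4.7033, 14.3197 + 6.7170) = (11.3807, 21.0367)
link 3: phi[3] = 65 + 0 + -10 + 45 = 100 deg
  cos(100 deg) = -0.1736, sin(100 deg) = 0.9848
  joint[4] = (11.3807, 21.0367) + 8.4 * (-0.1736, 0.9848) = (11.3807 + -1.4586, 21.0367 + 8.2724) = (9.9221, 29.3091)
End effector: (9.9221, 29.3091)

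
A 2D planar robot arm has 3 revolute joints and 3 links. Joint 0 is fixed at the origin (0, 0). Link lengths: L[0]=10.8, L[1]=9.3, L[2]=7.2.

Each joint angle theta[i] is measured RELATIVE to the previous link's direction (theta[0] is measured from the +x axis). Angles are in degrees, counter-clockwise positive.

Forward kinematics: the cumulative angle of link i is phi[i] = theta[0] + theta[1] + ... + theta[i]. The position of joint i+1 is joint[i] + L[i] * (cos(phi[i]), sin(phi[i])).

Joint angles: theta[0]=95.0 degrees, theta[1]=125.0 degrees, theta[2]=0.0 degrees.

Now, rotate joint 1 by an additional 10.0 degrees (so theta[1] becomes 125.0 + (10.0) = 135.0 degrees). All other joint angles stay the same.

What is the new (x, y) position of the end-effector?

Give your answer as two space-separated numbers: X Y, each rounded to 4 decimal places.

joint[0] = (0.0000, 0.0000)  (base)
link 0: phi[0] = 95 = 95 deg
  cos(95 deg) = -0.0872, sin(95 deg) = 0.9962
  joint[1] = (0.0000, 0.0000) + 10.8 * (-0.0872, 0.9962) = (0.0000 + -0.9413, 0.0000 + 10.7589) = (-0.9413, 10.7589)
link 1: phi[1] = 95 + 135 = 230 deg
  cos(230 deg) = -0.6428, sin(230 deg) = -0.7660
  joint[2] = (-0.9413, 10.7589) + 9.3 * (-0.6428, -0.7660) = (-0.9413 + -5.9779, 10.7589 + -7.1242) = (-6.9192, 3.6347)
link 2: phi[2] = 95 + 135 + 0 = 230 deg
  cos(230 deg) = -0.6428, sin(230 deg) = -0.7660
  joint[3] = (-6.9192, 3.6347) + 7.2 * (-0.6428, -0.7660) = (-6.9192 + -4.6281, 3.6347 + -5.5155) = (-11.5473, -1.8808)
End effector: (-11.5473, -1.8808)

Answer: -11.5473 -1.8808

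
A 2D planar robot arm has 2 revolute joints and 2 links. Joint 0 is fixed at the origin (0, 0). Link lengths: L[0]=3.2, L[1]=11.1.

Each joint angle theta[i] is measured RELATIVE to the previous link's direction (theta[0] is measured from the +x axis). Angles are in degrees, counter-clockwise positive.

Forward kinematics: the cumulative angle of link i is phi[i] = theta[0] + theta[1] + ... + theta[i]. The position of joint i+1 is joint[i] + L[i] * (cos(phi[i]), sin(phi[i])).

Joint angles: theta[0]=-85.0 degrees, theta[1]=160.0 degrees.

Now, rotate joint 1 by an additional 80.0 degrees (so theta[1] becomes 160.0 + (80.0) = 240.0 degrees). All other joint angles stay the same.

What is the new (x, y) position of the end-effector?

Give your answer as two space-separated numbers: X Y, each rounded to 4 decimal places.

Answer: -9.7811 1.5032

Derivation:
joint[0] = (0.0000, 0.0000)  (base)
link 0: phi[0] = -85 = -85 deg
  cos(-85 deg) = 0.0872, sin(-85 deg) = -0.9962
  joint[1] = (0.0000, 0.0000) + 3.2 * (0.0872, -0.9962) = (0.0000 + 0.2789, 0.0000 + -3.1878) = (0.2789, -3.1878)
link 1: phi[1] = -85 + 240 = 155 deg
  cos(155 deg) = -0.9063, sin(155 deg) = 0.4226
  joint[2] = (0.2789, -3.1878) + 11.1 * (-0.9063, 0.4226) = (0.2789 + -10.0600, -3.1878 + 4.6911) = (-9.7811, 1.5032)
End effector: (-9.7811, 1.5032)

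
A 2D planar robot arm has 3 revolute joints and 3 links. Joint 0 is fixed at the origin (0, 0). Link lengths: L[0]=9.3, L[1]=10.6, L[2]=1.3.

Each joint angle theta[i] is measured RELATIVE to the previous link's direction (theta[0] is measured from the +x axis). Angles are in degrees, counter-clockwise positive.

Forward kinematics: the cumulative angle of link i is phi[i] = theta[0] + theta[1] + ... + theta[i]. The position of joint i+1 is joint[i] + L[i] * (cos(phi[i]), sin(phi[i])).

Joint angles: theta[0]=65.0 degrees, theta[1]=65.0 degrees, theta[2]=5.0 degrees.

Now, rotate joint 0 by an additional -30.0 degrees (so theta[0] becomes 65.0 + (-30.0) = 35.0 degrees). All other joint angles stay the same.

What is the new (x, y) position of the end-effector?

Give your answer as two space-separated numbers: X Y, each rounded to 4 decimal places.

joint[0] = (0.0000, 0.0000)  (base)
link 0: phi[0] = 35 = 35 deg
  cos(35 deg) = 0.8192, sin(35 deg) = 0.5736
  joint[1] = (0.0000, 0.0000) + 9.3 * (0.8192, 0.5736) = (0.0000 + 7.6181, 0.0000 + 5.3343) = (7.6181, 5.3343)
link 1: phi[1] = 35 + 65 = 100 deg
  cos(100 deg) = -0.1736, sin(100 deg) = 0.9848
  joint[2] = (7.6181, 5.3343) + 10.6 * (-0.1736, 0.9848) = (7.6181 + -1.8407, 5.3343 + 10.4390) = (5.7774, 15.7732)
link 2: phi[2] = 35 + 65 + 5 = 105 deg
  cos(105 deg) = -0.2588, sin(105 deg) = 0.9659
  joint[3] = (5.7774, 15.7732) + 1.3 * (-0.2588, 0.9659) = (5.7774 + -0.3365, 15.7732 + 1.2557) = (5.4410, 17.0289)
End effector: (5.4410, 17.0289)

Answer: 5.4410 17.0289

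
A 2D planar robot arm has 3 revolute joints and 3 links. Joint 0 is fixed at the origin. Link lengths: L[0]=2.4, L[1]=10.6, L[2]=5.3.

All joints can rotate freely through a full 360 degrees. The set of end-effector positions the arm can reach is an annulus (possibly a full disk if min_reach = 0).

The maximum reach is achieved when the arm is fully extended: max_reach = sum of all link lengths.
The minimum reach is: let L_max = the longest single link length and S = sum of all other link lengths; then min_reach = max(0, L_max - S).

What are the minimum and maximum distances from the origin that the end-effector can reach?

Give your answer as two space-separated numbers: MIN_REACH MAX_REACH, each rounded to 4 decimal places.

Link lengths: [2.4, 10.6, 5.3]
max_reach = 2.4 + 10.6 + 5.3 = 18.3
L_max = max([2.4, 10.6, 5.3]) = 10.6
S (sum of others) = 18.3 - 10.6 = 7.7
min_reach = max(0, 10.6 - 7.7) = max(0, 2.9) = 2.9

Answer: 2.9000 18.3000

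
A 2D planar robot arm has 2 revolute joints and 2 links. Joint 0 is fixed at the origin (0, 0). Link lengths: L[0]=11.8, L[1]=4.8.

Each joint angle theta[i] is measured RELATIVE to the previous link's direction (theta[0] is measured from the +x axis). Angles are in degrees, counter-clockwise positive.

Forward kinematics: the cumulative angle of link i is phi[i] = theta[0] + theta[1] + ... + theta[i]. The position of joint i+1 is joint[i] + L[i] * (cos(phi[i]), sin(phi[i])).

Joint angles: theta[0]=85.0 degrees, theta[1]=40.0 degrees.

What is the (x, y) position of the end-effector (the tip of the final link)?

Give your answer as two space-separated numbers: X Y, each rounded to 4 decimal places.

Answer: -1.7247 15.6870

Derivation:
joint[0] = (0.0000, 0.0000)  (base)
link 0: phi[0] = 85 = 85 deg
  cos(85 deg) = 0.0872, sin(85 deg) = 0.9962
  joint[1] = (0.0000, 0.0000) + 11.8 * (0.0872, 0.9962) = (0.0000 + 1.0284, 0.0000 + 11.7551) = (1.0284, 11.7551)
link 1: phi[1] = 85 + 40 = 125 deg
  cos(125 deg) = -0.5736, sin(125 deg) = 0.8192
  joint[2] = (1.0284, 11.7551) + 4.8 * (-0.5736, 0.8192) = (1.0284 + -2.7532, 11.7551 + 3.9319) = (-1.7247, 15.6870)
End effector: (-1.7247, 15.6870)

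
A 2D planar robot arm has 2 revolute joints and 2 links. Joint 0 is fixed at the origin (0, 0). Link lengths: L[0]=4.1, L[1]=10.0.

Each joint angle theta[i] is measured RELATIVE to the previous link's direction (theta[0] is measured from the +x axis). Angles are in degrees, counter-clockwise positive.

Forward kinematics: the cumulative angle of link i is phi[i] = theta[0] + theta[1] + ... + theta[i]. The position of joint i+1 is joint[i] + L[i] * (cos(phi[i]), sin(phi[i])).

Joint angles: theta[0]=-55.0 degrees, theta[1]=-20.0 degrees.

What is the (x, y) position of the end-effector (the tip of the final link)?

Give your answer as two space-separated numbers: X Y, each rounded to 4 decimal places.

joint[0] = (0.0000, 0.0000)  (base)
link 0: phi[0] = -55 = -55 deg
  cos(-55 deg) = 0.5736, sin(-55 deg) = -0.8192
  joint[1] = (0.0000, 0.0000) + 4.1 * (0.5736, -0.8192) = (0.0000 + 2.3517, 0.0000 + -3.3585) = (2.3517, -3.3585)
link 1: phi[1] = -55 + -20 = -75 deg
  cos(-75 deg) = 0.2588, sin(-75 deg) = -0.9659
  joint[2] = (2.3517, -3.3585) + 10 * (0.2588, -0.9659) = (2.3517 + 2.5882, -3.3585 + -9.6593) = (4.9399, -13.0178)
End effector: (4.9399, -13.0178)

Answer: 4.9399 -13.0178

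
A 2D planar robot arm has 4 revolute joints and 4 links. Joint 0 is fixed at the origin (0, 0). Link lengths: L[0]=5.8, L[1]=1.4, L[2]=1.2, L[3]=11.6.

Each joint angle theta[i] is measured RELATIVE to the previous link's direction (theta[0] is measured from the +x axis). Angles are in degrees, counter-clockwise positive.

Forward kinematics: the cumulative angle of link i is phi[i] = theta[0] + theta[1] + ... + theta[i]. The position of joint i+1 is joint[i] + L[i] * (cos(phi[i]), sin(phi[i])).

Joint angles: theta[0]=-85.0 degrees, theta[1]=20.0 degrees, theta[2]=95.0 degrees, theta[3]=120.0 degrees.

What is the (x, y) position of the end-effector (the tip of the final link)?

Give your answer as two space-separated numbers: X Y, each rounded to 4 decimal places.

Answer: -7.9095 -0.6468

Derivation:
joint[0] = (0.0000, 0.0000)  (base)
link 0: phi[0] = -85 = -85 deg
  cos(-85 deg) = 0.0872, sin(-85 deg) = -0.9962
  joint[1] = (0.0000, 0.0000) + 5.8 * (0.0872, -0.9962) = (0.0000 + 0.5055, 0.0000 + -5.7779) = (0.5055, -5.7779)
link 1: phi[1] = -85 + 20 = -65 deg
  cos(-65 deg) = 0.4226, sin(-65 deg) = -0.9063
  joint[2] = (0.5055, -5.7779) + 1.4 * (0.4226, -0.9063) = (0.5055 + 0.5917, -5.7779 + -1.2688) = (1.0972, -7.0468)
link 2: phi[2] = -85 + 20 + 95 = 30 deg
  cos(30 deg) = 0.8660, sin(30 deg) = 0.5000
  joint[3] = (1.0972, -7.0468) + 1.2 * (0.8660, 0.5000) = (1.0972 + 1.0392, -7.0468 + 0.6000) = (2.1364, -6.4468)
link 3: phi[3] = -85 + 20 + 95 + 120 = 150 deg
  cos(150 deg) = -0.8660, sin(150 deg) = 0.5000
  joint[4] = (2.1364, -6.4468) + 11.6 * (-0.8660, 0.5000) = (2.1364 + -10.0459, -6.4468 + 5.8000) = (-7.9095, -0.6468)
End effector: (-7.9095, -0.6468)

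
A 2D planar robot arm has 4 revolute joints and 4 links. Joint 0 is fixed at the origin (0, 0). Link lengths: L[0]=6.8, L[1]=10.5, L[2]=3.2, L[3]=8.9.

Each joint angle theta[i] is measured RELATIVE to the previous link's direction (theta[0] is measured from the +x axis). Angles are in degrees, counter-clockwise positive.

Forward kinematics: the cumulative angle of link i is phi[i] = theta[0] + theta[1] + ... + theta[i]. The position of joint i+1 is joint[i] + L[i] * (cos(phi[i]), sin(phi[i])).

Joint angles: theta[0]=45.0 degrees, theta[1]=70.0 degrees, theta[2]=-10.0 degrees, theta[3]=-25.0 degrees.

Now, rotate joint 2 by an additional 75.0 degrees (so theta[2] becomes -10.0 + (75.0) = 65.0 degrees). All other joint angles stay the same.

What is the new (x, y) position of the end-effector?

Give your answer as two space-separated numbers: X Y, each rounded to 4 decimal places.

joint[0] = (0.0000, 0.0000)  (base)
link 0: phi[0] = 45 = 45 deg
  cos(45 deg) = 0.7071, sin(45 deg) = 0.7071
  joint[1] = (0.0000, 0.0000) + 6.8 * (0.7071, 0.7071) = (0.0000 + 4.8083, 0.0000 + 4.8083) = (4.8083, 4.8083)
link 1: phi[1] = 45 + 70 = 115 deg
  cos(115 deg) = -0.4226, sin(115 deg) = 0.9063
  joint[2] = (4.8083, 4.8083) + 10.5 * (-0.4226, 0.9063) = (4.8083 + -4.4375, 4.8083 + 9.5162) = (0.3708, 14.3246)
link 2: phi[2] = 45 + 70 + 65 = 180 deg
  cos(180 deg) = -1.0000, sin(180 deg) = 0.0000
  joint[3] = (0.3708, 14.3246) + 3.2 * (-1.0000, 0.0000) = (0.3708 + -3.2000, 14.3246 + 0.0000) = (-2.8292, 14.3246)
link 3: phi[3] = 45 + 70 + 65 + -25 = 155 deg
  cos(155 deg) = -0.9063, sin(155 deg) = 0.4226
  joint[4] = (-2.8292, 14.3246) + 8.9 * (-0.9063, 0.4226) = (-2.8292 + -8.0661, 14.3246 + 3.7613) = (-10.8953, 18.0859)
End effector: (-10.8953, 18.0859)

Answer: -10.8953 18.0859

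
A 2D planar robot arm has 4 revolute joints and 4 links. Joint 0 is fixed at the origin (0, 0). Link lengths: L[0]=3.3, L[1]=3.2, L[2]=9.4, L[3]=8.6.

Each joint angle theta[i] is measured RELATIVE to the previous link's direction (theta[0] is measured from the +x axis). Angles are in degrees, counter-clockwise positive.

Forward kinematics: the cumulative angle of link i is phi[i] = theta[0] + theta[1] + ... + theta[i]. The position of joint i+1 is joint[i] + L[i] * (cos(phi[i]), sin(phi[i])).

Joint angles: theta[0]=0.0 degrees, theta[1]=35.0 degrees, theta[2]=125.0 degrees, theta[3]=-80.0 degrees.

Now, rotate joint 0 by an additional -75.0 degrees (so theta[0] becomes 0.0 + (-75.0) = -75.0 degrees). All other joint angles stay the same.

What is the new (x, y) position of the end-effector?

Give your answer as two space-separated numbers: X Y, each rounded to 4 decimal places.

joint[0] = (0.0000, 0.0000)  (base)
link 0: phi[0] = -75 = -75 deg
  cos(-75 deg) = 0.2588, sin(-75 deg) = -0.9659
  joint[1] = (0.0000, 0.0000) + 3.3 * (0.2588, -0.9659) = (0.0000 + 0.8541, 0.0000 + -3.1876) = (0.8541, -3.1876)
link 1: phi[1] = -75 + 35 = -40 deg
  cos(-40 deg) = 0.7660, sin(-40 deg) = -0.6428
  joint[2] = (0.8541, -3.1876) + 3.2 * (0.7660, -0.6428) = (0.8541 + 2.4513, -3.1876 + -2.0569) = (3.3054, -5.2445)
link 2: phi[2] = -75 + 35 + 125 = 85 deg
  cos(85 deg) = 0.0872, sin(85 deg) = 0.9962
  joint[3] = (3.3054, -5.2445) + 9.4 * (0.0872, 0.9962) = (3.3054 + 0.8193, -5.2445 + 9.3642) = (4.1247, 4.1198)
link 3: phi[3] = -75 + 35 + 125 + -80 = 5 deg
  cos(5 deg) = 0.9962, sin(5 deg) = 0.0872
  joint[4] = (4.1247, 4.1198) + 8.6 * (0.9962, 0.0872) = (4.1247 + 8.5673, 4.1198 + 0.7495) = (12.6920, 4.8693)
End effector: (12.6920, 4.8693)

Answer: 12.6920 4.8693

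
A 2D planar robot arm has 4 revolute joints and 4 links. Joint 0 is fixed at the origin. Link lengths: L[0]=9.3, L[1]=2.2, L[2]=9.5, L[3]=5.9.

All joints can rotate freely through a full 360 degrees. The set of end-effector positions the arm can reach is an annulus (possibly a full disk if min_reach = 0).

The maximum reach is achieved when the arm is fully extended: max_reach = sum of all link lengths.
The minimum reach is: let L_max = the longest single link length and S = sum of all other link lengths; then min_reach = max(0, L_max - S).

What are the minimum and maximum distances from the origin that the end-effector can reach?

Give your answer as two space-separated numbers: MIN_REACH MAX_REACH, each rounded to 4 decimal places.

Link lengths: [9.3, 2.2, 9.5, 5.9]
max_reach = 9.3 + 2.2 + 9.5 + 5.9 = 26.9
L_max = max([9.3, 2.2, 9.5, 5.9]) = 9.5
S (sum of others) = 26.9 - 9.5 = 17.4
min_reach = max(0, 9.5 - 17.4) = max(0, -7.9) = 0

Answer: 0.0000 26.9000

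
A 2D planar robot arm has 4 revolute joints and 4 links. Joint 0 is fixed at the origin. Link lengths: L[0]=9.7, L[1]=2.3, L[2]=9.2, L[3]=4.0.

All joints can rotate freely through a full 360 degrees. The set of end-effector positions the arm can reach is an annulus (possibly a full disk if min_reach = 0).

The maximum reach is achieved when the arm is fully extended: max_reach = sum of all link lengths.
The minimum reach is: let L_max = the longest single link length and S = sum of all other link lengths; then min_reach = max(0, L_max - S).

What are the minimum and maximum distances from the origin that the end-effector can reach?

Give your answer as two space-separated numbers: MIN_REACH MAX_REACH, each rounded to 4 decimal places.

Link lengths: [9.7, 2.3, 9.2, 4.0]
max_reach = 9.7 + 2.3 + 9.2 + 4 = 25.2
L_max = max([9.7, 2.3, 9.2, 4.0]) = 9.7
S (sum of others) = 25.2 - 9.7 = 15.5
min_reach = max(0, 9.7 - 15.5) = max(0, -5.8) = 0

Answer: 0.0000 25.2000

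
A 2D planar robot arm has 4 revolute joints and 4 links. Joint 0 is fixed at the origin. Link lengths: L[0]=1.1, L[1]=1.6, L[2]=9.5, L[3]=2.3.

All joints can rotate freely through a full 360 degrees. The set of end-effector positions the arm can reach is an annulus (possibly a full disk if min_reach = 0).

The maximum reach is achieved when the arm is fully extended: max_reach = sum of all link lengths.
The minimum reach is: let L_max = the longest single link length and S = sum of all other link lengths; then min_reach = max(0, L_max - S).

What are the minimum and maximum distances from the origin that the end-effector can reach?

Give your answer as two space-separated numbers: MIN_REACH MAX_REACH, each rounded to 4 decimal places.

Answer: 4.5000 14.5000

Derivation:
Link lengths: [1.1, 1.6, 9.5, 2.3]
max_reach = 1.1 + 1.6 + 9.5 + 2.3 = 14.5
L_max = max([1.1, 1.6, 9.5, 2.3]) = 9.5
S (sum of others) = 14.5 - 9.5 = 5
min_reach = max(0, 9.5 - 5) = max(0, 4.5) = 4.5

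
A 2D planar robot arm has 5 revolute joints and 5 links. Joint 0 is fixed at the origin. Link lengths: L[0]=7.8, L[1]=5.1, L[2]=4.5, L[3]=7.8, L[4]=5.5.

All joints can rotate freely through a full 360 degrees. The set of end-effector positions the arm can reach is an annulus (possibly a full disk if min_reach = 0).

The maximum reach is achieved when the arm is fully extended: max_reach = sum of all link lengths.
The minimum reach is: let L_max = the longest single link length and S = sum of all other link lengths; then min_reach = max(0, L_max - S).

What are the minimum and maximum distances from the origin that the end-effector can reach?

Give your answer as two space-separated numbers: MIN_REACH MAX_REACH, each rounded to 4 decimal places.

Answer: 0.0000 30.7000

Derivation:
Link lengths: [7.8, 5.1, 4.5, 7.8, 5.5]
max_reach = 7.8 + 5.1 + 4.5 + 7.8 + 5.5 = 30.7
L_max = max([7.8, 5.1, 4.5, 7.8, 5.5]) = 7.8
S (sum of others) = 30.7 - 7.8 = 22.9
min_reach = max(0, 7.8 - 22.9) = max(0, -15.1) = 0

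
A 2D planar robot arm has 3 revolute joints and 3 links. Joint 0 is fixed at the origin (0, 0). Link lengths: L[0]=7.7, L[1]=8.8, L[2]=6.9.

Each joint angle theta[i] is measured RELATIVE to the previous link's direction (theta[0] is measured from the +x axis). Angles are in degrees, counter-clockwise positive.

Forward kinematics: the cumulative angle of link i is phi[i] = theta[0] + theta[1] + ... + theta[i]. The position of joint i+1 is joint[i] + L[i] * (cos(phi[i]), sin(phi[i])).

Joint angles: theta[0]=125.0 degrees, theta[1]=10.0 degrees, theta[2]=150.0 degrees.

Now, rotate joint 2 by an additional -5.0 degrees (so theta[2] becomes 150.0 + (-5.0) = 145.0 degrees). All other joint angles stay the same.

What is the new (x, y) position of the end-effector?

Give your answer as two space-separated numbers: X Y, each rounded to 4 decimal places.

joint[0] = (0.0000, 0.0000)  (base)
link 0: phi[0] = 125 = 125 deg
  cos(125 deg) = -0.5736, sin(125 deg) = 0.8192
  joint[1] = (0.0000, 0.0000) + 7.7 * (-0.5736, 0.8192) = (0.0000 + -4.4165, 0.0000 + 6.3075) = (-4.4165, 6.3075)
link 1: phi[1] = 125 + 10 = 135 deg
  cos(135 deg) = -0.7071, sin(135 deg) = 0.7071
  joint[2] = (-4.4165, 6.3075) + 8.8 * (-0.7071, 0.7071) = (-4.4165 + -6.2225, 6.3075 + 6.2225) = (-10.6391, 12.5300)
link 2: phi[2] = 125 + 10 + 145 = 280 deg
  cos(280 deg) = 0.1736, sin(280 deg) = -0.9848
  joint[3] = (-10.6391, 12.5300) + 6.9 * (0.1736, -0.9848) = (-10.6391 + 1.1982, 12.5300 + -6.7952) = (-9.4409, 5.7348)
End effector: (-9.4409, 5.7348)

Answer: -9.4409 5.7348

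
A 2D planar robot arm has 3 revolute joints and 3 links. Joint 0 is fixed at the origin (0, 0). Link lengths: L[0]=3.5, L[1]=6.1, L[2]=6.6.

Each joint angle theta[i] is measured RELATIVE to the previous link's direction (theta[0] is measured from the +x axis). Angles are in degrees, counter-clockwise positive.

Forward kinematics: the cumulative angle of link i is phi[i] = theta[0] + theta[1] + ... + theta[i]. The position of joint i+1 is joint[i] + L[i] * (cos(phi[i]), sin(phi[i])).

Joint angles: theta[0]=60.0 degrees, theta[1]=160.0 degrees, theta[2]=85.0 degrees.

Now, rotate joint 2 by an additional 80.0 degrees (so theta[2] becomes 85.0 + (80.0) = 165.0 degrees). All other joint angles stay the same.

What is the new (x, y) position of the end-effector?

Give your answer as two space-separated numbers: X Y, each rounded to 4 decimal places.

joint[0] = (0.0000, 0.0000)  (base)
link 0: phi[0] = 60 = 60 deg
  cos(60 deg) = 0.5000, sin(60 deg) = 0.8660
  joint[1] = (0.0000, 0.0000) + 3.5 * (0.5000, 0.8660) = (0.0000 + 1.7500, 0.0000 + 3.0311) = (1.7500, 3.0311)
link 1: phi[1] = 60 + 160 = 220 deg
  cos(220 deg) = -0.7660, sin(220 deg) = -0.6428
  joint[2] = (1.7500, 3.0311) + 6.1 * (-0.7660, -0.6428) = (1.7500 + -4.6729, 3.0311 + -3.9210) = (-2.9229, -0.8899)
link 2: phi[2] = 60 + 160 + 165 = 385 deg
  cos(385 deg) = 0.9063, sin(385 deg) = 0.4226
  joint[3] = (-2.9229, -0.8899) + 6.6 * (0.9063, 0.4226) = (-2.9229 + 5.9816, -0.8899 + 2.7893) = (3.0588, 1.8994)
End effector: (3.0588, 1.8994)

Answer: 3.0588 1.8994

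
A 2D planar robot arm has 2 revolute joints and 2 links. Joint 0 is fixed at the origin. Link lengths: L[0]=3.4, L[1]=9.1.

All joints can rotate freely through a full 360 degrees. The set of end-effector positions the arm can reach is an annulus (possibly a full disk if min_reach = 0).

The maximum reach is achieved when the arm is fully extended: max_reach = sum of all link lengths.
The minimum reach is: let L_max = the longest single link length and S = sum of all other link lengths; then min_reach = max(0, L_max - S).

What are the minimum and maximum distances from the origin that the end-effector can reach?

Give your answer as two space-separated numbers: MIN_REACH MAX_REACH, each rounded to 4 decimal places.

Answer: 5.7000 12.5000

Derivation:
Link lengths: [3.4, 9.1]
max_reach = 3.4 + 9.1 = 12.5
L_max = max([3.4, 9.1]) = 9.1
S (sum of others) = 12.5 - 9.1 = 3.4
min_reach = max(0, 9.1 - 3.4) = max(0, 5.7) = 5.7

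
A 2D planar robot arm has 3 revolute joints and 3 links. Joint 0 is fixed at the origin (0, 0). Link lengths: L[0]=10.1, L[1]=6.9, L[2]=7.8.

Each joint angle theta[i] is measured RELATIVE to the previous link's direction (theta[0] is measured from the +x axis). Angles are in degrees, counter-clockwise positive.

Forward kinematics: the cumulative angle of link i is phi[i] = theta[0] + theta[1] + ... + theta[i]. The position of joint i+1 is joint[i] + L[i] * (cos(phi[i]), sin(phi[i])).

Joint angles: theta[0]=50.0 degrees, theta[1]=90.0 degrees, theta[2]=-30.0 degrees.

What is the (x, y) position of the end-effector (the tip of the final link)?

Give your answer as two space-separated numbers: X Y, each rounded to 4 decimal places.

joint[0] = (0.0000, 0.0000)  (base)
link 0: phi[0] = 50 = 50 deg
  cos(50 deg) = 0.6428, sin(50 deg) = 0.7660
  joint[1] = (0.0000, 0.0000) + 10.1 * (0.6428, 0.7660) = (0.0000 + 6.4922, 0.0000 + 7.7370) = (6.4922, 7.7370)
link 1: phi[1] = 50 + 90 = 140 deg
  cos(140 deg) = -0.7660, sin(140 deg) = 0.6428
  joint[2] = (6.4922, 7.7370) + 6.9 * (-0.7660, 0.6428) = (6.4922 + -5.2857, 7.7370 + 4.4352) = (1.2064, 12.1723)
link 2: phi[2] = 50 + 90 + -30 = 110 deg
  cos(110 deg) = -0.3420, sin(110 deg) = 0.9397
  joint[3] = (1.2064, 12.1723) + 7.8 * (-0.3420, 0.9397) = (1.2064 + -2.6678, 12.1723 + 7.3296) = (-1.4613, 19.5019)
End effector: (-1.4613, 19.5019)

Answer: -1.4613 19.5019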